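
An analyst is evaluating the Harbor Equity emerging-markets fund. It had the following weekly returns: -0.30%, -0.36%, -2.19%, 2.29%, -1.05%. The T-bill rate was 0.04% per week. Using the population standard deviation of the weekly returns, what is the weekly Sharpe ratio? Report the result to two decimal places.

-0.25

r̄ = (-0.3 − 0.36 − 2.19 + 2.29 − 1.05) / 5 = -0.3220%
Σ(r − r̄)² = (-0.3 − (-0.3220))² + (-0.36 − (-0.3220))² + (-2.19 − (-0.3220))² + … = 10.8439
population σ = √(10.8439 / 5) = √2.1688 = 1.4727%
Sharpe = (r̄ − rf) / σ = (-0.3220 − 0.04) / 1.4727 = -0.3620 / 1.4727 = -0.2458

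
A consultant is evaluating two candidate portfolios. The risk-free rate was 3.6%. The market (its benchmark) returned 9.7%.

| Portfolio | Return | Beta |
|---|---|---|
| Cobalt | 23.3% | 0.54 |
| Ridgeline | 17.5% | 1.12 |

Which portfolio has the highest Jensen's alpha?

Cobalt

Cobalt: α = 23.3% − [3.6% + 0.54 × (9.7% − 3.6%)] = 16.406
Ridgeline: α = 17.5% − [3.6% + 1.12 × (9.7% − 3.6%)] = 7.068
Highest: Cobalt (16.406).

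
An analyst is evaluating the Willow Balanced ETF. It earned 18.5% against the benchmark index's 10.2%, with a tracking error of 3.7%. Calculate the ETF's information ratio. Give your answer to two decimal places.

IR = (Rp − Rb) / TE = (18.5% − 10.2%) / 3.7% = 8.30% / 3.7% = 2.2432

2.24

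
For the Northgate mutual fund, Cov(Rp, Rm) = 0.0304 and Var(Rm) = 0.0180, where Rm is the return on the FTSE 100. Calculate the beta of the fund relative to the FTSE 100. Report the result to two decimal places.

β = Cov(Rp, Rm) / Var(Rm) = 0.0304 / 0.0180 = 1.6889

1.69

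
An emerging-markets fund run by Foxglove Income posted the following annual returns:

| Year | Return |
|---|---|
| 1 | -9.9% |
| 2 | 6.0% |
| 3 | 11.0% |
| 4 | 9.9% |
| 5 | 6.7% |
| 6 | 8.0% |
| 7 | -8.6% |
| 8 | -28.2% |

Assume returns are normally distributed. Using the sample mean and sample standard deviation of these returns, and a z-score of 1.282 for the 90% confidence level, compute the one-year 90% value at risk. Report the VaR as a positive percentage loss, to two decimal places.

18.29

Mean return r̄ = -5.10 / 8 = -0.6375%
Sample std dev = √[1327.8588 / 7] = 13.7729%
VaR = −(r̄ − z·σ) = −(-0.6375 − 1.282 × 13.7729) = −(-18.2944) = 18.2944%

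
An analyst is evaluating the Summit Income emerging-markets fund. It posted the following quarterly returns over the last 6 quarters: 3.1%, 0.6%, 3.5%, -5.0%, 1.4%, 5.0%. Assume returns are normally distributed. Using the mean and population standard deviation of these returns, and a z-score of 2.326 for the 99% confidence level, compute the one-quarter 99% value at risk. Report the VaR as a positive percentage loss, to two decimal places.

Mean return r̄ = 8.60 / 6 = 1.4333%
Population σ = √[Σ(r − r̄)² / 6] = √[61.8533 / 6] = √10.3089 = 3.2107%
VaR = −(r̄ − z·σ) = −(1.4333 − 2.326 × 3.2107) = −(-6.0348) = 6.0348%

6.03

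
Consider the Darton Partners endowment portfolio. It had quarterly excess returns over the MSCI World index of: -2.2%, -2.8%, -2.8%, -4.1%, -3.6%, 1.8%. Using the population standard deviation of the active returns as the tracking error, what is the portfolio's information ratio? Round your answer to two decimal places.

r̄ = (-2.2 − 2.8 − 2.8 − 4.1 − 3.6 + 1.8) / 6 = -13.70 / 6 = -2.2833%
Σ(r − r̄)² = 22.2483; population σ = √(22.2483/6) = 1.9256%
IR = r̄ / tracking error = -2.2833 / 1.9256 = -1.1858

-1.19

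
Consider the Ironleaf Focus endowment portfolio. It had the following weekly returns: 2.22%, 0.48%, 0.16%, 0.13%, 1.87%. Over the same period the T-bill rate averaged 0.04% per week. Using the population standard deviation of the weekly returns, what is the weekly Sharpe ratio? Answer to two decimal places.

1.05

Mean return r̄ = 4.860 / 5 = 0.9720%
Σ(r − r̄)² = (2.22 − 0.9720)² + (0.48 − 0.9720)² + … = 3.9743
σ = √[3.9743 / 5] = 0.8915%
Sharpe = (r̄ − rf) / σ = (0.9720 − 0.04) / 0.8915 = 0.9320 / 0.8915 = 1.0454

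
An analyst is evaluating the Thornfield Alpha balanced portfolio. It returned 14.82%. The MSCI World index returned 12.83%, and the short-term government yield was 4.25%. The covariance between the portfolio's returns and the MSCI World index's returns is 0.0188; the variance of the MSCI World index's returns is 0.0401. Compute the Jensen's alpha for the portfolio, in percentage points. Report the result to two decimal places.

β = Cov / Var = 0.0188 / 0.0401 = 0.4688
E[R] = Rf + β(Rm − Rf) = 4.25% + 0.4688 × (12.83% − 4.25%) = 8.2723%
α = Rp − E[R] = 14.82% − 8.2723% = 6.5477

6.55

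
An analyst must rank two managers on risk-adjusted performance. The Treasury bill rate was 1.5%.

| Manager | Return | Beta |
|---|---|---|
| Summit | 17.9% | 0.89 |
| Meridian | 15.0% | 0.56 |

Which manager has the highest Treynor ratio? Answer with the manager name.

Meridian

Summit: Treynor = (17.9% − 1.5%) / 0.89 = 18.427
Meridian: Treynor = (15.0% − 1.5%) / 0.56 = 24.107
Highest: Meridian (24.107).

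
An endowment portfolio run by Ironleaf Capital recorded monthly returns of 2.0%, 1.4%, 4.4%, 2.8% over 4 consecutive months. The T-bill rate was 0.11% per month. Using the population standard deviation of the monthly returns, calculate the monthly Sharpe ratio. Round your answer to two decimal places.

Mean return μ = 10.60 / 4 = 2.6500%
Σ(r − μ)² = 5.0700; population σ = √(5.0700/4) = 1.1258%
Sharpe = (μ − rf) / σ = (2.6500 − 0.11) / 1.1258 = 2.5400 / 1.1258 = 2.2562

2.26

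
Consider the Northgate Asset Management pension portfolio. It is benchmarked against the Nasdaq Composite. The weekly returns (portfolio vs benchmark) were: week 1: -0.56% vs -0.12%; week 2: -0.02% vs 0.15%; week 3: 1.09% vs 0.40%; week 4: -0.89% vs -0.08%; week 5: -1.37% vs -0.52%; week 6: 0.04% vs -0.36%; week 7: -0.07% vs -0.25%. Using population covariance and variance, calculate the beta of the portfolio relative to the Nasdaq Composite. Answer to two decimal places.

r̄p = -0.2543%,  r̄m = -0.1114%
Cov = Σ(rp − r̄p)(rm − r̄m) / 7 = 0.1555
Var(rm) = Σ(rm − r̄m)² / 7 = 0.0827
β = Cov / Var = 0.1555 / 0.0827 = 1.8803

1.88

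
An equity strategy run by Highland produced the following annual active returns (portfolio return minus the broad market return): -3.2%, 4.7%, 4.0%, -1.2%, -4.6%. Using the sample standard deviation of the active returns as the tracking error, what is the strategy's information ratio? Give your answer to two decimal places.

-0.01

r̄ = (-3.2 + 4.7 + 4 − 1.2 − 4.6) / 5 = -0.30 / 5 = -0.0600%
Σ(r − r̄)² = 70.9120; sample σ = √(70.9120/4) = 4.2105%
IR = r̄ / tracking error = -0.0600 / 4.2105 = -0.0143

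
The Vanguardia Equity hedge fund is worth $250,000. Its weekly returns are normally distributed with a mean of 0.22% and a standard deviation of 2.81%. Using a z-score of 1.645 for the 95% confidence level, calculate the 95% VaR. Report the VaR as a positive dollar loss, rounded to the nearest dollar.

Return at the 95% tail: μ − z·σ = 0.22% − 1.645 × 2.81% = 0.22 − 4.62245 = -4.40245%
VaR = −(-4.40245%) × $250,000 = 4.40245% × $250,000 = $11,006

$11,006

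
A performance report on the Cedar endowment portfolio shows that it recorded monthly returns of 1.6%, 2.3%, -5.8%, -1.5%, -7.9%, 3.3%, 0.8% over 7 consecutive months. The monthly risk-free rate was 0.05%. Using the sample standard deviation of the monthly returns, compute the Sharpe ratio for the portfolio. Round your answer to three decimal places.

-0.252

Mean return r̄ = -7.20 / 7 = -1.0286%
Sample std dev = √[110.2743 / 6] = 4.2871%
Sharpe = (r̄ − rf) / σ = (-1.0286 − 0.05) / 4.2871 = -1.0786 / 4.2871 = -0.2516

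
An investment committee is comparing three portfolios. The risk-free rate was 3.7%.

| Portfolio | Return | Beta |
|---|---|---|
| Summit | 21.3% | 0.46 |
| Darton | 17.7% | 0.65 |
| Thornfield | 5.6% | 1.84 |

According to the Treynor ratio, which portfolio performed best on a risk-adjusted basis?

Summit

Summit: Treynor = (21.3% − 3.7%) / 0.46 = 38.261
Darton: Treynor = (17.7% − 3.7%) / 0.65 = 21.538
Thornfield: Treynor = (5.6% − 3.7%) / 1.84 = 1.033
Highest: Summit (38.261).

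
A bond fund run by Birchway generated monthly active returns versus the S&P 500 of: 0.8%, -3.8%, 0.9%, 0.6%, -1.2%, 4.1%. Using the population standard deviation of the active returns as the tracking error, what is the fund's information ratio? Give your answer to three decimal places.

μ = (0.8 − 3.8 + 0.9 + 0.6 − 1.2 + 4.1) / 6 = 0.2333%
Population std dev = √[34.1733 / 6] = 2.3865%
IR = μ / tracking error = 0.2333 / 2.3865 = 0.0978

0.098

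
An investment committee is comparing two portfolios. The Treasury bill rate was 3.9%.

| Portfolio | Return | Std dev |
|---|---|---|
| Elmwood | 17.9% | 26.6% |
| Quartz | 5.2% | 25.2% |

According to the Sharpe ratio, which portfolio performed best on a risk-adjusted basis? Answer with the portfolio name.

Elmwood

Elmwood: Sharpe ratio = (17.9% − 3.9%) / 26.6% = 0.526
Quartz: Sharpe ratio = (5.2% − 3.9%) / 25.2% = 0.052
Highest: Elmwood (0.526).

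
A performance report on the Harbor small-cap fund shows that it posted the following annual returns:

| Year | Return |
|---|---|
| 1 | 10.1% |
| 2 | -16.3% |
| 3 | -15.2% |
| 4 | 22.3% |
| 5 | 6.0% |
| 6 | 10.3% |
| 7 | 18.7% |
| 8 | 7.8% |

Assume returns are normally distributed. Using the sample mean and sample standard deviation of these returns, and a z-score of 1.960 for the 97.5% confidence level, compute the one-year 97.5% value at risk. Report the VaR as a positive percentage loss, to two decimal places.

22.35

Mean return μ = 43.70 / 8 = 5.4625%
Sample std dev = √[1409.9388 / 7] = 14.1922%
VaR = −(μ − z·σ) = −(5.4625 − 1.960 × 14.1922) = −(-22.3542) = 22.3542%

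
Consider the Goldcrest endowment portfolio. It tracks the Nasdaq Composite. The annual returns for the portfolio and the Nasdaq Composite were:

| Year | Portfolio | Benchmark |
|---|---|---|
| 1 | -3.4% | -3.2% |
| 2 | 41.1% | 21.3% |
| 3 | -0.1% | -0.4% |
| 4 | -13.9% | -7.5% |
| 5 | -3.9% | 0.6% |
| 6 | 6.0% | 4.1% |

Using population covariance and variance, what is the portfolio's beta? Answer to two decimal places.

r̄p = 4.3000%,  r̄m = 2.4833%
Cov = Σ(rp − r̄p)(rm − r̄m) / 6 = 158.1317
Var(rm) = Σ(rm − r̄m)² / 6 = 83.4181
β = Cov / Var = 158.1317 / 83.4181 = 1.8957

1.90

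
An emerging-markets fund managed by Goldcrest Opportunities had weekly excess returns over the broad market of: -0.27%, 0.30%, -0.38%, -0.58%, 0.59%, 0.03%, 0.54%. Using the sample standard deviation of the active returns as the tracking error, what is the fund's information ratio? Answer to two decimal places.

0.07

r̄ = (-0.27 + 0.3 − 0.38 − 0.58 + 0.59 + 0.03 + 0.54) / 7 = 0.0329%
Sample σ = √[Σ(r − r̄)² / 6] = √[1.2767 / 6] = √0.2128 = 0.4613%
IR = r̄ / tracking error = 0.0329 / 0.4613 = 0.0713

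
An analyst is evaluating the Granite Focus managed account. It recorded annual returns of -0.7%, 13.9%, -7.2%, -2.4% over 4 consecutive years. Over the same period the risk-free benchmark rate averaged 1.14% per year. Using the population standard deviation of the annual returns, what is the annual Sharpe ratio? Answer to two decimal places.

-0.03

r̄ = (-0.7 + 13.9 − 7.2 − 2.4) / 4 = 0.9000%
Σ(r − r̄)² = 248.0600; population σ = √(248.0600/4) = 7.8750%
Sharpe = (r̄ − rf) / σ = (0.9000 − 1.14) / 7.8750 = -0.2400 / 7.8750 = -0.0305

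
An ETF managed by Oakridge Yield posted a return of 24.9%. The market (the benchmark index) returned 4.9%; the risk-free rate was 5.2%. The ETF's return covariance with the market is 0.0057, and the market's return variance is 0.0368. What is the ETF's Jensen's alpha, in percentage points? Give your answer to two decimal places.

β = Cov / Var = 0.0057 / 0.0368 = 0.1549
E[R] = Rf + β(Rm − Rf) = 5.2% + 0.1549 × (4.9% − 5.2%) = 5.1535%
α = Rp − E[R] = 24.9% − 5.1535% = 19.7465

19.75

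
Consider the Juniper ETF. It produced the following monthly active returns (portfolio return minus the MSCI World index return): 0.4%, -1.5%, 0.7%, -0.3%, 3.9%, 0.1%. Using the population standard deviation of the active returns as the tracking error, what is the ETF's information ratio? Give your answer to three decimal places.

Mean return μ = 3.30 / 6 = 0.5500%
Population std dev = √[16.3950 / 6] = 1.6530%
IR = μ / tracking error = 0.5500 / 1.6530 = 0.3327

0.333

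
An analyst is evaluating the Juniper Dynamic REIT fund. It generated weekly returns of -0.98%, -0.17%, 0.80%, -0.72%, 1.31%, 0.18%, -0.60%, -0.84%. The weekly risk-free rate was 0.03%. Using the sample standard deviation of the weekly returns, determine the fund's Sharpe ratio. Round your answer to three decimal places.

Mean return r̄ = -1.020 / 8 = -0.1275%
Σ(r − r̄)² = 4.8318; sample σ = √(4.8318/7) = 0.8308%
Sharpe = (r̄ − rf) / σ = (-0.1275 − 0.03) / 0.8308 = -0.1575 / 0.8308 = -0.1896

-0.190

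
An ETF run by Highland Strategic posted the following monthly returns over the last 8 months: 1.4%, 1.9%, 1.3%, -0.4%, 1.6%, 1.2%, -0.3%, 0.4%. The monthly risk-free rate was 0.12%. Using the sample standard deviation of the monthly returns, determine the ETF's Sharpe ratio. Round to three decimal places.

Mean return r̄ = 7.10 / 8 = 0.8875%
Σ(r − r̄)² = 5.3688; sample σ = √(5.3688/7) = 0.8758%
Sharpe = (r̄ − rf) / σ = (0.8875 − 0.12) / 0.8758 = 0.7675 / 0.8758 = 0.8763

0.876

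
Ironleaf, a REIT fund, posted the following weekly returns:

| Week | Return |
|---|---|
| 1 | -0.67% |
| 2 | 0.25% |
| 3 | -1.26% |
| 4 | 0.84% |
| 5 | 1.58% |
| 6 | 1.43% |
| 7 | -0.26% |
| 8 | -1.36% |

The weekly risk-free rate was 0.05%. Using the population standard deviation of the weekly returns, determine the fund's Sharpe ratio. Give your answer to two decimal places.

0.02

Mean return μ = 0.550 / 8 = 0.0688%
Σ(r − μ)² = (-0.67 − 0.0688)² + (0.25 − 0.0688)² + … = 9.2253
σ = √[9.2253 / 8] = 1.0739%
Sharpe = (μ − rf) / σ = (0.0688 − 0.05) / 1.0739 = 0.0188 / 1.0739 = 0.0175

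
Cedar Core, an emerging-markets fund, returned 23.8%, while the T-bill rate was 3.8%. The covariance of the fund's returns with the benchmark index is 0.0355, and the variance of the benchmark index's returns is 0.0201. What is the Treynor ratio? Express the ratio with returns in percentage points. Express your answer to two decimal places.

β = Cov / Var = 0.0355 / 0.0201 = 1.7662
Treynor = (Rp − Rf) / β = (23.8% − 3.8%) / 1.7662 = 20.00 / 1.7662 = 11.3237

11.32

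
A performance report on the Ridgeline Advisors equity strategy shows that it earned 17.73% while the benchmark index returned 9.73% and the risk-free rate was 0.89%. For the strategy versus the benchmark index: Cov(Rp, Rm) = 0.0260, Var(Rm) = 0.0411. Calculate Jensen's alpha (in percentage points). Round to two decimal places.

11.25

β = Cov / Var = 0.0260 / 0.0411 = 0.6326
E[R] = Rf + β(Rm − Rf) = 0.89% + 0.6326 × (9.73% − 0.89%) = 6.4822%
α = Rp − E[R] = 17.73% − 6.4822% = 11.2478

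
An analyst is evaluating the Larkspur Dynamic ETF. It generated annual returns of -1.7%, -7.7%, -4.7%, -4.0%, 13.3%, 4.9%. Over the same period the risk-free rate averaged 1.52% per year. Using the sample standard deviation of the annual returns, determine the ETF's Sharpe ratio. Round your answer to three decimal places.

μ = (-1.7 − 7.7 − 4.7 − 4 + 13.3 + 4.9) / 6 = 0.0167%
Σ(r − μ)² = (-1.7 − 0.0167)² + (-7.7 − 0.0167)² + … = 301.1683
σ = √[301.1683 / 5] = 7.7610%
Sharpe = (μ − rf) / σ = (0.0167 − 1.52) / 7.7610 = -1.5033 / 7.7610 = -0.1937

-0.194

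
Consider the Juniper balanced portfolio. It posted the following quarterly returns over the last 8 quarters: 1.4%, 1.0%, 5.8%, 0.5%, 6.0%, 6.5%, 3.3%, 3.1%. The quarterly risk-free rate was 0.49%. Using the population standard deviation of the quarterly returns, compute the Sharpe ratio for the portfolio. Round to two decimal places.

1.32

Mean return μ = 27.60 / 8 = 3.4500%
Σ(r − μ)² = 40.3800; population σ = √(40.3800/8) = 2.2467%
Sharpe = (μ − rf) / σ = (3.4500 − 0.49) / 2.2467 = 2.9600 / 2.2467 = 1.3175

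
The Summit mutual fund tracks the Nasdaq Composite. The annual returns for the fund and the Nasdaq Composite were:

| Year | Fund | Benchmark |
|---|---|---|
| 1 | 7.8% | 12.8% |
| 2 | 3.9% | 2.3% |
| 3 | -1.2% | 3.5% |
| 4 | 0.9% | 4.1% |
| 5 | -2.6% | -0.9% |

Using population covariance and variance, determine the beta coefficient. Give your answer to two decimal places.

r̄p = 1.7600%,  r̄m = 4.3600%
Cov = Σ(rp − r̄p)(rm − r̄m) / 5 = 14.4544
Var(rm) = Σ(rm − r̄m)² / 5 = 20.7904
β = Cov / Var = 14.4544 / 20.7904 = 0.6952

0.70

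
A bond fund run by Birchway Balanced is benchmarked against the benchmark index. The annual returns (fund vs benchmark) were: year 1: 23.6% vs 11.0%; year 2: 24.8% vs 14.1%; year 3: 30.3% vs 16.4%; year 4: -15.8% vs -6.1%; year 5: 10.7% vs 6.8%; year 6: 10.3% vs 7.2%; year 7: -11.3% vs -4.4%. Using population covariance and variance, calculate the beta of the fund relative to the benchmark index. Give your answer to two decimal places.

2.05

r̄p = 10.3714%,  r̄m = 6.4286%
Cov = Σ(rp − r̄p)(rm − r̄m) / 7 = 133.2151
Var(rm) = Σ(rm − r̄m)² / 7 = 64.8763
β = Cov / Var = 133.2151 / 64.8763 = 2.0534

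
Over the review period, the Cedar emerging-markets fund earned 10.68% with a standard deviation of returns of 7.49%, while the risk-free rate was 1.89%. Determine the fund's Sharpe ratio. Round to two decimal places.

Sharpe = (Rp − Rf) / σp = (10.68% − 1.89%) / 7.49% = 8.79% / 7.49% = 1.1736

1.17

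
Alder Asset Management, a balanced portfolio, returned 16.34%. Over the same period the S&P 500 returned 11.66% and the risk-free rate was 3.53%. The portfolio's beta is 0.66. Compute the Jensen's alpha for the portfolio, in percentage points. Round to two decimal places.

CAPM expected return = Rf + β(Rm − Rf) = 3.53% + 0.66 × (11.66% − 3.53%) = 3.53 + 0.66 × 8.13 = 8.8958%
Jensen's α = Rp − E[R] = 16.34% − 8.8958% = 7.4442

7.44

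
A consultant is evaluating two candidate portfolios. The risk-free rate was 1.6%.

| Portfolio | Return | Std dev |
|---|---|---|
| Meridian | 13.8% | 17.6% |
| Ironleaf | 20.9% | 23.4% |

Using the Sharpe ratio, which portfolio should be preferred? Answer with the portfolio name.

Ironleaf

Meridian: Sharpe ratio = (13.8% − 1.6%) / 17.6% = 0.693
Ironleaf: Sharpe ratio = (20.9% − 1.6%) / 23.4% = 0.825
Highest: Ironleaf (0.825).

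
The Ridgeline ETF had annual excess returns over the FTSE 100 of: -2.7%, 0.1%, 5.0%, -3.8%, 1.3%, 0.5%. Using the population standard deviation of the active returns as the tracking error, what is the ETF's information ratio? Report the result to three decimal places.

0.023

Mean return μ = 0.40 / 6 = 0.0667%
Population std dev = √[48.6533 / 6] = 2.8476%
IR = μ / tracking error = 0.0667 / 2.8476 = 0.0234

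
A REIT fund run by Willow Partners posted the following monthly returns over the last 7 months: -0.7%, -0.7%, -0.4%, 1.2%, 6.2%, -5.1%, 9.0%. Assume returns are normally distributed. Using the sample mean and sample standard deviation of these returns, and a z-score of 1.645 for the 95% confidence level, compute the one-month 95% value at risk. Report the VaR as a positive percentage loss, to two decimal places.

6.45

μ = (-0.7 − 0.7 − 0.4 + 1.2 + 6.2 − 5.1 + 9) / 7 = 1.3571%
Sample σ = √[Σ(r − μ)² / 6] = √[135.1371 / 6] = √22.5229 = 4.7458%
VaR = −(μ − z·σ) = −(1.3571 − 1.645 × 4.7458) = −(-6.4497) = 6.4497%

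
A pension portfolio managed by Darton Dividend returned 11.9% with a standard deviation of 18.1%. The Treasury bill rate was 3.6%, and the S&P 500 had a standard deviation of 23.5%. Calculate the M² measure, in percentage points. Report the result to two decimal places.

Sharpe = (Rp − Rf) / σp = (11.9% − 3.6%) / 18.1% = 0.4586
M² = Rf + Sharpe × σm = 3.6% + 0.4586 × 23.5% = 14.3771%

14.38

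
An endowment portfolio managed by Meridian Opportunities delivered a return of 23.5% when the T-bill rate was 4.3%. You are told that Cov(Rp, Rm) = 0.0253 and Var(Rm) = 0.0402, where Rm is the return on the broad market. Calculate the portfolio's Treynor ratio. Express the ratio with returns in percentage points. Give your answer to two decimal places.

30.51

β = Cov / Var = 0.0253 / 0.0402 = 0.6294
Treynor = (Rp − Rf) / β = (23.5% − 4.3%) / 0.6294 = 19.20 / 0.6294 = 30.5052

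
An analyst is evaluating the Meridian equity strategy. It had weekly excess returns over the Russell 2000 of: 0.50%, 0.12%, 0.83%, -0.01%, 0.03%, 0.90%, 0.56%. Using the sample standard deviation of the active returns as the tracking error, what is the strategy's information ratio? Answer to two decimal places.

μ = (0.5 + 0.12 + 0.83 − 0.01 + 0.03 + 0.9 + 0.56) / 7 = 0.4186%
Sample σ = √[Σ(r − μ)² / 6] = √[0.8515 / 6] = √0.1419 = 0.3767%
IR = μ / tracking error = 0.4186 / 0.3767 = 1.1112

1.11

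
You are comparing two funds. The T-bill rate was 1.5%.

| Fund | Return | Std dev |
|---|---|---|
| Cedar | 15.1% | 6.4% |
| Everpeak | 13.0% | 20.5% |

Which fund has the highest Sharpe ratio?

Cedar: Sharpe ratio = (15.1% − 1.5%) / 6.4% = 2.125
Everpeak: Sharpe ratio = (13.0% − 1.5%) / 20.5% = 0.561
Highest: Cedar (2.125).

Cedar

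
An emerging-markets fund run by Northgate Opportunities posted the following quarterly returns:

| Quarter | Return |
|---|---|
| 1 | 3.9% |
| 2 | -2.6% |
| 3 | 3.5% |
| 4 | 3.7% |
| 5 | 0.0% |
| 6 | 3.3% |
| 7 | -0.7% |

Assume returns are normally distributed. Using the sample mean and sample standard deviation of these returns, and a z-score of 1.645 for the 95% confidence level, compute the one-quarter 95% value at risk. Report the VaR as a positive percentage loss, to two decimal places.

r̄ = (3.9 − 2.6 + 3.5 + 3.7 + 0 + 3.3 − 0.7) / 7 = 1.5857%
Sample σ = √[Σ(r − r̄)² / 6] = √[41.6886 / 6] = √6.9481 = 2.6359%
VaR = −(r̄ − z·σ) = −(1.5857 − 1.645 × 2.6359) = −(-2.7504) = 2.7504%

2.75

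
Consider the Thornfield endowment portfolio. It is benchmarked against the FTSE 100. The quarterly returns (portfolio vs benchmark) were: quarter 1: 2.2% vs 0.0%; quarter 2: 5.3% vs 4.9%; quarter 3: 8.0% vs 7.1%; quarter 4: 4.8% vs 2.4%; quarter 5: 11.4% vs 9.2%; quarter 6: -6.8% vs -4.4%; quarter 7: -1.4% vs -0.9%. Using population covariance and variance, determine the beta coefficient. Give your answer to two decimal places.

r̄p = 3.3571%,  r̄m = 2.6143%
Cov = Σ(rp − r̄p)(rm − r̄m) / 7 = 24.1306
Var(rm) = Σ(rm − r̄m)² / 7 = 19.5927
β = Cov / Var = 24.1306 / 19.5927 = 1.2316

1.23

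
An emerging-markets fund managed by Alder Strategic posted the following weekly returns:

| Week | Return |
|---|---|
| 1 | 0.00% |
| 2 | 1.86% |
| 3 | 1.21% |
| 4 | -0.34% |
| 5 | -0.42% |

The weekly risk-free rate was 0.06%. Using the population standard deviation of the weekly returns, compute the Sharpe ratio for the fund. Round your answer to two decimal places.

0.44

r̄ = (0 + 1.86 + 1.21 − 0.34 − 0.42) / 5 = 2.310 / 5 = 0.4620%
Σ(r − r̄)² = 4.1485; population σ = √(4.1485/5) = 0.9109%
Sharpe = (r̄ − rf) / σ = (0.4620 − 0.06) / 0.9109 = 0.4020 / 0.9109 = 0.4413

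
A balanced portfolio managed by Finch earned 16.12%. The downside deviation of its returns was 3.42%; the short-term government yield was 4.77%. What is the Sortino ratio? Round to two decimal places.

3.32

Sortino = (Rp − Rf) / σd = (16.12% − 4.77%) / 3.42% = 11.35% / 3.42% = 3.3187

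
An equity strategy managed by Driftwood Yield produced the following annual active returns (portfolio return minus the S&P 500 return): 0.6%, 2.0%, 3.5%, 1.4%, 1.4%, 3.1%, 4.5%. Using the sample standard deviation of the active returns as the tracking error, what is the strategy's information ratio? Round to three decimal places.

r̄ = (0.6 + 2 + 3.5 + 1.4 + 1.4 + 3.1 + 4.5) / 7 = 2.3571%
Σ(r − r̄)² = 11.4971; sample σ = √(11.4971/6) = 1.3843%
IR = r̄ / tracking error = 2.3571 / 1.3843 = 1.7027

1.703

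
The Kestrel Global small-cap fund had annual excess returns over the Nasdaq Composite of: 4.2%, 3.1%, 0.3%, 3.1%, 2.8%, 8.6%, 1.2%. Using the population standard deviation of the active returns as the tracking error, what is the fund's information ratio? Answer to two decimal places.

Mean return μ = 23.30 / 7 = 3.3286%
Σ(r − μ)² = 42.6343; population σ = √(42.6343/7) = 2.4679%
IR = μ / tracking error = 3.3286 / 2.4679 = 1.3488

1.35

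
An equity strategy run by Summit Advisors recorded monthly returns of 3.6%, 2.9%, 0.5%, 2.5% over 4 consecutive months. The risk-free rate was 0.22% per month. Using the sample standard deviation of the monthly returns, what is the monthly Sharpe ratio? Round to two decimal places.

1.62

r̄ = (3.6 + 2.9 + 0.5 + 2.5) / 4 = 2.3750%
Σ(r − r̄)² = 5.3075; sample σ = √(5.3075/3) = 1.3301%
Sharpe = (r̄ − rf) / σ = (2.3750 − 0.22) / 1.3301 = 2.1550 / 1.3301 = 1.6202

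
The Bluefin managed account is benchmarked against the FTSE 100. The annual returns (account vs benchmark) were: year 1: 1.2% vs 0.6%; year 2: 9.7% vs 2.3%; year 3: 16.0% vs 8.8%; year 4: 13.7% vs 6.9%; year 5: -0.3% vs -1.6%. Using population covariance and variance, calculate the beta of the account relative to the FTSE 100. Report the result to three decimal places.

1.614

r̄p = 8.0600%,  r̄m = 3.4000%
Cov = Σ(rp − r̄p)(rm − r̄m) / 5 = 24.3640
Var(rm) = Σ(rm − r̄m)² / 5 = 15.0920
β = Cov / Var = 24.3640 / 15.0920 = 1.6144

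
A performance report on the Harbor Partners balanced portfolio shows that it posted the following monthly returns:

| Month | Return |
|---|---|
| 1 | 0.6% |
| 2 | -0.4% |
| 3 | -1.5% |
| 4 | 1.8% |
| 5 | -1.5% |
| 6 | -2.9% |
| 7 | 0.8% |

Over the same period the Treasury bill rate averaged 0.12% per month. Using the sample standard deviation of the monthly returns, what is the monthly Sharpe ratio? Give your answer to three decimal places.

Mean return r̄ = -3.10 / 7 = -0.4429%
Sample std dev = √[15.9371 / 6] = 1.6298%
Sharpe = (r̄ − rf) / σ = (-0.4429 − 0.12) / 1.6298 = -0.5629 / 1.6298 = -0.3454

-0.345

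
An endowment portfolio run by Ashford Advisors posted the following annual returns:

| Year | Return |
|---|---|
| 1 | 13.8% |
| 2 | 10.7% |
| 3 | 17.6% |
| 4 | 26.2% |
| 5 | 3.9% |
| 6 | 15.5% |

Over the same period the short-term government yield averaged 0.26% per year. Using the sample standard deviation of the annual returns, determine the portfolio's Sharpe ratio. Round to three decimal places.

1.937

Mean return r̄ = 87.70 / 6 = 14.6167%
Sample σ = √[Σ(r − r̄)² / 5] = √[274.7083 / 5] = √54.9417 = 7.4123%
Sharpe = (r̄ − rf) / σ = (14.6167 − 0.26) / 7.4123 = 14.3567 / 7.4123 = 1.9369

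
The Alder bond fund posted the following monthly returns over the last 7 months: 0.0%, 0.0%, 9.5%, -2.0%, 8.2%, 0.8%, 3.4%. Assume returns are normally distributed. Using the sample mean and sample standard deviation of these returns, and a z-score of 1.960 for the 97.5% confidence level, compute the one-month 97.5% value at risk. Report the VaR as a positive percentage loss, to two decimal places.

Mean return μ = 19.90 / 7 = 2.8429%
Sample std dev = √[117.1171 / 6] = 4.4181%
VaR = −(μ − z·σ) = −(2.8429 − 1.960 × 4.4181) = −(-5.8166) = 5.8166%

5.82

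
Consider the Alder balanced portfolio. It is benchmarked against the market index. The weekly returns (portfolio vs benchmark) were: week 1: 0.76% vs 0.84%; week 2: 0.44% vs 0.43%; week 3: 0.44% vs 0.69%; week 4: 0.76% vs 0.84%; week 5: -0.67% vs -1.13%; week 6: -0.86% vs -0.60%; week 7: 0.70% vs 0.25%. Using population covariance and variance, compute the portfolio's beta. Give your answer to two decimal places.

r̄p = 0.2243%,  r̄m = 0.1886%
Cov = Σ(rp − r̄p)(rm − r̄m) / 7 = 0.4174
Var(rm) = Σ(rm − r̄m)² / 7 = 0.5032
β = Cov / Var = 0.4174 / 0.5032 = 0.8295

0.83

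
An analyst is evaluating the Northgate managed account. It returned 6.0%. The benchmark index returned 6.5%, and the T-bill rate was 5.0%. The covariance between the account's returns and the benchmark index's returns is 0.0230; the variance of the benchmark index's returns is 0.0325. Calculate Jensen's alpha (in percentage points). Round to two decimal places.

β = Cov / Var = 0.0230 / 0.0325 = 0.7077
E[R] = Rf + β(Rm − Rf) = 5.0% + 0.7077 × (6.5% − 5.0%) = 6.0616%
α = Rp − E[R] = 6.0% − 6.0616% = -0.0616

-0.06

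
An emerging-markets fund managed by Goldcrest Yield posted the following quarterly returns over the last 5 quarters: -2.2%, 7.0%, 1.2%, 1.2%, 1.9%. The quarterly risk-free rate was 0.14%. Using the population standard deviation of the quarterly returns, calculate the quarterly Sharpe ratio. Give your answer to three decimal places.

0.568

r̄ = (-2.2 + 7 + 1.2 + 1.2 + 1.9) / 5 = 1.8200%
Σ(r − r̄)² = (-2.2 − 1.8200)² + (7 − 1.8200)² + … = 43.7680
σ = √[43.7680 / 5] = 2.9586%
Sharpe = (r̄ − rf) / σ = (1.8200 − 0.14) / 2.9586 = 1.6800 / 2.9586 = 0.5678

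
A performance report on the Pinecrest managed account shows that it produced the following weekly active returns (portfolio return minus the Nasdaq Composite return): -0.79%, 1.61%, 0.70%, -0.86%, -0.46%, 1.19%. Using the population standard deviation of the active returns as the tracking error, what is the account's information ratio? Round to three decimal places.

0.237

μ = (-0.79 + 1.61 + 0.7 − 0.86 − 0.46 + 1.19) / 6 = 0.2317%
Population σ = √[Σ(r − μ)² / 6] = √[5.7515 / 6] = √0.9586 = 0.9791%
IR = μ / tracking error = 0.2317 / 0.9791 = 0.2366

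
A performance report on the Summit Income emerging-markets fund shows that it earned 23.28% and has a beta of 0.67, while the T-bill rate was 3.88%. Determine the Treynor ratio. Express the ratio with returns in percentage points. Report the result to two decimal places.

28.96

Treynor = (Rp − Rf) / β = (23.28% − 3.88%) / 0.67 = 19.40 / 0.67 = 28.9552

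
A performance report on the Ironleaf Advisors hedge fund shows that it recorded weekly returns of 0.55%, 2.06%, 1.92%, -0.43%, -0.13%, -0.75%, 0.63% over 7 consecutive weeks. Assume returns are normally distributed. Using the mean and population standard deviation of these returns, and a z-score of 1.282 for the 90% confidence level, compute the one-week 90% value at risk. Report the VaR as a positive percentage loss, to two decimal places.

0.76

r̄ = (0.55 + 2.06 + 1.92 − 0.43 − 0.13 − 0.75 + 0.63) / 7 = 0.5500%
Σ(r − r̄)² = (0.55 − 0.5500)² + (2.06 − 0.5500)² + (1.92 − 0.5500)² + … = 7.2762
σ = √[7.2762 / 7] = 1.0195%
VaR = −(r̄ − z·σ) = −(0.5500 − 1.282 × 1.0195) = −(-0.7570) = 0.7570%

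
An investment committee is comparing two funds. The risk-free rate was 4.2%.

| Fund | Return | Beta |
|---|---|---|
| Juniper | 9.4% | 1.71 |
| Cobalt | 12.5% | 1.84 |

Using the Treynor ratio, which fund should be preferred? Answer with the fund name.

Juniper: Treynor = (9.4% − 4.2%) / 1.71 = 3.041
Cobalt: Treynor = (12.5% − 4.2%) / 1.84 = 4.511
Highest: Cobalt (4.511).

Cobalt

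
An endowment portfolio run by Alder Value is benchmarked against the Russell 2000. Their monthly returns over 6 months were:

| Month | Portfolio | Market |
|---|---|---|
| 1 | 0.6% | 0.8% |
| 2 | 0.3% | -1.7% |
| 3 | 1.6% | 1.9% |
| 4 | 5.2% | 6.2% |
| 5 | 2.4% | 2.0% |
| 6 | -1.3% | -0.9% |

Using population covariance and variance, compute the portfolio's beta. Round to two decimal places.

0.75

r̄p = 1.4667%,  r̄m = 1.3833%
Cov = Σ(rp − r̄p)(rm − r̄m) / 6 = 4.8411
Var(rm) = Σ(rm − r̄m)² / 6 = 6.4847
β = Cov / Var = 4.8411 / 6.4847 = 0.7465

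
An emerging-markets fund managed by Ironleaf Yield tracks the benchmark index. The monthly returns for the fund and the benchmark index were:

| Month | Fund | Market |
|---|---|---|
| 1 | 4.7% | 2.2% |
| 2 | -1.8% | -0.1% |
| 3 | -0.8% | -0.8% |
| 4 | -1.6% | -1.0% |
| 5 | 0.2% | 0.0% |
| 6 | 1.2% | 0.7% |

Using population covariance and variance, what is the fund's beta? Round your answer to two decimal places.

r̄p = 0.3167%,  r̄m = 0.1667%
Cov = Σ(rp − r̄p)(rm − r̄m) / 6 = 2.2139
Var(rm) = Σ(rm − r̄m)² / 6 = 1.1356
β = Cov / Var = 2.2139 / 1.1356 = 1.9495

1.95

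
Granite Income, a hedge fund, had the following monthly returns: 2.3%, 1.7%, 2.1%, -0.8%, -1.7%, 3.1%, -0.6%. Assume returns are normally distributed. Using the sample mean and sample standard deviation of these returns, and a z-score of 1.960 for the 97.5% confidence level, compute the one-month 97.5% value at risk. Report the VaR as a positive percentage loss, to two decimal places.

2.78

r̄ = (2.3 + 1.7 + 2.1 − 0.8 − 1.7 + 3.1 − 0.6) / 7 = 6.10 / 7 = 0.8714%
Sample std dev = √[20.7743 / 6] = 1.8607%
VaR = −(r̄ − z·σ) = −(0.8714 − 1.960 × 1.8607) = −(-2.7756) = 2.7756%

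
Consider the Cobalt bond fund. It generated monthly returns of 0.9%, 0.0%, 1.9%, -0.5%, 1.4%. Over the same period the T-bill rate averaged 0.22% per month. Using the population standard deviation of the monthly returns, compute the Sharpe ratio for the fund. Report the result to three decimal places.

μ = (0.9 + 0 + 1.9 − 0.5 + 1.4) / 5 = 0.7400%
Population std dev = √[3.8920 / 5] = 0.8823%
Sharpe = (μ − rf) / σ = (0.7400 − 0.22) / 0.8823 = 0.5200 / 0.8823 = 0.5894

0.589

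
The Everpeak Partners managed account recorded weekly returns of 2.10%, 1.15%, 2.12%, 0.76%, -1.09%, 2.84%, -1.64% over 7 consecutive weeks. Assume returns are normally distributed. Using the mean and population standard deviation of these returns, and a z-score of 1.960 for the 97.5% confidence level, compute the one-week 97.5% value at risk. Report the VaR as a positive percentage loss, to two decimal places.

μ = (2.1 + 1.15 + 2.12 + 0.76 − 1.09 + 2.84 − 1.64) / 7 = 0.8914%
Population σ = √[Σ(r − μ)² / 7] = √[17.1853 / 7] = √2.4550 = 1.5668%
VaR = −(μ − z·σ) = −(0.8914 − 1.960 × 1.5668) = −(-2.1795) = 2.1795%

2.18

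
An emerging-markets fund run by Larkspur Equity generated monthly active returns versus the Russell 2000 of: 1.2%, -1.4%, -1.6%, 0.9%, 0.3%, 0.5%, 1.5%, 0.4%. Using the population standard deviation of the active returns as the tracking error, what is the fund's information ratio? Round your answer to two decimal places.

0.21

r̄ = (1.2 − 1.4 − 1.6 + 0.9 + 0.3 + 0.5 + 1.5 + 0.4) / 8 = 1.80 / 8 = 0.2250%
Σ(r − r̄)² = (1.2 − 0.2250)² + (-1.4 − 0.2250)² + … = 9.1150
population σ = √(9.1150 / 8) = √1.1394 = 1.0674%
IR = r̄ / tracking error = 0.2250 / 1.0674 = 0.2108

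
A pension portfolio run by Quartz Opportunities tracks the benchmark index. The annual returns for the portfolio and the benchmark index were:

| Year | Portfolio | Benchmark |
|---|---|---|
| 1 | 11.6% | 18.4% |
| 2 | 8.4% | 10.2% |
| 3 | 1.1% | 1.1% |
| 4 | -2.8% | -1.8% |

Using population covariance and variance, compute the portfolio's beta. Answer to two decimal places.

0.70

r̄p = 4.5750%,  r̄m = 6.9750%
Cov = Σ(rp − r̄p)(rm − r̄m) / 4 = 44.4319
Var(rm) = Σ(rm − r̄m)² / 4 = 63.1119
β = Cov / Var = 44.4319 / 63.1119 = 0.7040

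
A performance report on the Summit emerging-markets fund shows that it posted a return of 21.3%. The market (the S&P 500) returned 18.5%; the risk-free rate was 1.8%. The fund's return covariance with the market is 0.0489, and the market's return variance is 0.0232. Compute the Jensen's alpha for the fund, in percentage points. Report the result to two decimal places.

-15.70

β = Cov / Var = 0.0489 / 0.0232 = 2.1078
E[R] = Rf + β(Rm − Rf) = 1.8% + 2.1078 × (18.5% − 1.8%) = 37.0003%
α = Rp − E[R] = 21.3% − 37.0003% = -15.7003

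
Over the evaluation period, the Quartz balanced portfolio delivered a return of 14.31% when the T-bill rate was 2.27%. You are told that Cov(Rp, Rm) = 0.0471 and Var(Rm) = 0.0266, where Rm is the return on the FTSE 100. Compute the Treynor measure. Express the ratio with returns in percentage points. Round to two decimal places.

β = Cov / Var = 0.0471 / 0.0266 = 1.7707
Treynor = (Rp − Rf) / β = (14.31% − 2.27%) / 1.7707 = 12.04 / 1.7707 = 6.7996

6.80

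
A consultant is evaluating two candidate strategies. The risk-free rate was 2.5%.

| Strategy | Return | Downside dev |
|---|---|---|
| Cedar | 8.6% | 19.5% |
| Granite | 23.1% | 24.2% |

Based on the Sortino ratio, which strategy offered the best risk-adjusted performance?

Granite

Cedar: Sortino ratio = (8.6% − 2.5%) / 19.5% = 0.313
Granite: Sortino ratio = (23.1% − 2.5%) / 24.2% = 0.851
Highest: Granite (0.851).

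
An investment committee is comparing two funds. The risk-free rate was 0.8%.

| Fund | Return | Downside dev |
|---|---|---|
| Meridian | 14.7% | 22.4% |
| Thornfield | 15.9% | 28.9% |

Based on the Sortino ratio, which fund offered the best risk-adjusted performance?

Meridian

Meridian: Sortino ratio = (14.7% − 0.8%) / 22.4% = 0.621
Thornfield: Sortino ratio = (15.9% − 0.8%) / 28.9% = 0.522
Highest: Meridian (0.621).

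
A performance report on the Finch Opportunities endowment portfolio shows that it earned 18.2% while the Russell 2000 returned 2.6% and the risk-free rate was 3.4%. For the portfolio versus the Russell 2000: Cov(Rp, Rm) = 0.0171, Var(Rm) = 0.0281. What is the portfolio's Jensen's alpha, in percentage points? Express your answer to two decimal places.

β = Cov / Var = 0.0171 / 0.0281 = 0.6085
E[R] = Rf + β(Rm − Rf) = 3.4% + 0.6085 × (2.6% − 3.4%) = 2.9132%
α = Rp − E[R] = 18.2% − 2.9132% = 15.2868

15.29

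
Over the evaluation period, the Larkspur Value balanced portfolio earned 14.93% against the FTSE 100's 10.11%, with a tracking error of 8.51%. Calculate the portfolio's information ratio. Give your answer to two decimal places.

IR = (Rp − Rb) / TE = (14.93% − 10.11%) / 8.51% = 4.82% / 8.51% = 0.5664

0.57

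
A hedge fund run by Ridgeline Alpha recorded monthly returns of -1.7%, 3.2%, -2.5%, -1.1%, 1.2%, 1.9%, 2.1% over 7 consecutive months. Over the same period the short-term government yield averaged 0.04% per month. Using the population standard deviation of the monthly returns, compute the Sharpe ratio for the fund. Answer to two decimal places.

r̄ = (-1.7 + 3.2 − 2.5 − 1.1 + 1.2 + 1.9 + 2.1) / 7 = 3.10 / 7 = 0.4429%
Population std dev = √[28.6771 / 7] = 2.0240%
Sharpe = (r̄ − rf) / σ = (0.4429 − 0.04) / 2.0240 = 0.4029 / 2.0240 = 0.1991

0.20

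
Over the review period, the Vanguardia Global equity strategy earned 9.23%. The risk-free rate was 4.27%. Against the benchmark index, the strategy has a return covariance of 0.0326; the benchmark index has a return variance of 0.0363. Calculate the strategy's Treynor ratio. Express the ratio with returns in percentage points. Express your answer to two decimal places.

β = Cov / Var = 0.0326 / 0.0363 = 0.8981
Treynor = (Rp − Rf) / β = (9.23% − 4.27%) / 0.8981 = 4.96 / 0.8981 = 5.5228

5.52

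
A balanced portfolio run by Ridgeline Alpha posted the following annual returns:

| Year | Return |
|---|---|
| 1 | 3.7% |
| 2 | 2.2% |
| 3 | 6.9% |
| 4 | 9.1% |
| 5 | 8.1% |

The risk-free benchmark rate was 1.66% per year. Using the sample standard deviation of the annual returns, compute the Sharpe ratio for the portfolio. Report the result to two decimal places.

1.48

r̄ = (3.7 + 2.2 + 6.9 + 9.1 + 8.1) / 5 = 6.0000%
Σ(r − r̄)² = 34.5600; sample σ = √(34.5600/4) = 2.9394%
Sharpe = (r̄ − rf) / σ = (6.0000 − 1.66) / 2.9394 = 4.3400 / 2.9394 = 1.4765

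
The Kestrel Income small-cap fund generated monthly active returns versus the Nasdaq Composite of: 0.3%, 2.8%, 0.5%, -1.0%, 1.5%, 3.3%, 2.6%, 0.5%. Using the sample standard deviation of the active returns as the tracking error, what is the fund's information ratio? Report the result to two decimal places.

0.88

μ = (0.3 + 2.8 + 0.5 − 1 + 1.5 + 3.3 + 2.6 + 0.5) / 8 = 1.3125%
Σ(r − μ)² = (0.3 − 1.3125)² + (2.8 − 1.3125)² + (0.5 − 1.3125)² + … = 15.5488
σ = √[15.5488 / 7] = 1.4904%
IR = μ / tracking error = 1.3125 / 1.4904 = 0.8806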